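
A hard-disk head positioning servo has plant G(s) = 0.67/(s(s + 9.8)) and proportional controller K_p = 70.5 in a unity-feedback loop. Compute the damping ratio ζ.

With unity feedback the closed-loop characteristic equation is s² + 9.8s + 70.5·0.67 = s² + 9.8s + 47.23 = 0.
Matching s² + 2ζω_n s + ω_n²: ω_n = √47.23 = 6.873 rad/s and 2ζω_n = 9.8, so ζ = 9.8/(2·6.873) = 0.713.

ζ = 0.713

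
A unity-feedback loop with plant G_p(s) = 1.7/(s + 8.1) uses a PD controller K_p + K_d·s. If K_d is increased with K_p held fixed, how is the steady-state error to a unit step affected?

unchanged

K_d affects only the transient (the s-coefficient); the DC loop gain, and hence e_ss, depends only on K_p.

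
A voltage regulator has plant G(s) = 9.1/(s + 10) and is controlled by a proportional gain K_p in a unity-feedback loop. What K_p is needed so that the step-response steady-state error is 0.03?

Steady-state error for a unit step on this type-0 loop is 1/(1 + K_p·G(0)).
G(0) = 0.91. Require 1/(1 + K_p·0.91) = 0.03, so 1 + 0.91·K_p = 33.33.
K_p = (33.33 − 1)/0.91 = 35.5.

K_p = 35.5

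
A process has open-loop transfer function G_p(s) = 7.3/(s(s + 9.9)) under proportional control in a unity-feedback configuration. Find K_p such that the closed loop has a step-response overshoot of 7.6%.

From %OS = 100·exp(−πζ/√(1−ζ²)) = 7.6%, ζ = −ln(0.076)/√(π²+ln²(0.076)) = 0.6342.
Characteristic equation s² + 9.9s + 7.3K_p = 0 gives ζ = 9.9/(2√(7.3K_p)).
Setting ζ = 0.6342: √(7.3K_p) = 9.9/(2·0.6342) = 7.805, so K_p = 60.92/7.3 = 8.34.

K_p = 8.34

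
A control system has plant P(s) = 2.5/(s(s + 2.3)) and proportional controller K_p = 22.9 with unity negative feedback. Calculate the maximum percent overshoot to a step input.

61.7%

From 1 + K_pP(s) = 0: s² + 2.3s + 57.25 = 0 ⇒ ω_n = 7.566, ζ = 0.152.
%OS = 100·exp(−πζ/√(1−ζ²)) = 100·exp(−π·0.152/√0.9769) = 61.7%.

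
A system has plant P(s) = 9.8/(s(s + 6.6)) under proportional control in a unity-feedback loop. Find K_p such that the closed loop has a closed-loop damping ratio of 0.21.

Closed-loop characteristic equation: s² + 6.6s + K_p·9.8 = 0.
So ω_n = √(9.8K_p) and 2ζω_n = 6.6, giving ζ = 6.6/(2√(9.8K_p)).
Setting ζ = 0.21: √(9.8K_p) = 6.6/(2·0.21) = 15.71, so K_p = 246.9/9.8 = 25.2.

K_p = 25.2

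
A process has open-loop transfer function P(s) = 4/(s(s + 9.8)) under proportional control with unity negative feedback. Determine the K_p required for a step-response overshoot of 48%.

K_p = 116

From %OS = 100·exp(−πζ/√(1−ζ²)) = 48%, ζ = −ln(0.48)/√(π²+ln²(0.48)) = 0.2275.
Characteristic equation s² + 9.8s + 4K_p = 0 gives ζ = 9.8/(2√(4K_p)).
Setting ζ = 0.2275: √(4K_p) = 9.8/(2·0.2275) = 21.54, so K_p = 463.9/4 = 116.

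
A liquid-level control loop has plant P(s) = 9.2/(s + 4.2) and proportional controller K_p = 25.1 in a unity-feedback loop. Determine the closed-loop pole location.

Closed-loop transfer function: T(s) = K_p·P(s)/(1 + K_p·P(s)) = 230.9/(s + 4.2 + 230.9) = 230.9/(s + 235.1).
The closed-loop pole is at s = −235.1.

s = -235.1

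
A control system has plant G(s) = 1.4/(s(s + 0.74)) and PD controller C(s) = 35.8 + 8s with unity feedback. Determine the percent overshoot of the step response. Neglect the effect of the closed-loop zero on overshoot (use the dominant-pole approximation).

Forward path: (35.8 + 8s)·1.4/(s(s+0.74)). The closed-loop characteristic equation is s² + (0.74 + 1.4·8)s + 1.4·35.8 = 0.
That is s² + 11.94s + 50.12 = 0, so ω_n = 7.08 rad/s and ζ = 11.94/(2·7.08) = 0.8433.
%OS = 100·exp(−πζ/√(1−ζ²)) = 0.723%.

0.723%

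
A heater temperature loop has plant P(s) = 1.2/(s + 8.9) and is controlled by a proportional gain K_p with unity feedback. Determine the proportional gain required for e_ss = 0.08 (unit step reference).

The loop is type 0, so e_ss(step) = 1/(1 + K_pos) with K_pos = K_p·P(0).
P(0) = 0.1348. Require 1/(1 + K_p·0.1348) = 0.08, so 1 + 0.1348·K_p = 12.5.
K_p = (12.5 − 1)/0.1348 = 85.3.

K_p = 85.3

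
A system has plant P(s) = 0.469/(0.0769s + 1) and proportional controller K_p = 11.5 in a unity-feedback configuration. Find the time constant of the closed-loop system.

Closed loop: T(s) = K_p·P/(1+K_p·P) = 5.393/(0.0769s + 1 + 5.393), with pole at s = −(1 + 5.393)/0.0769 = −83.14.
Closed-loop time constant τ = 1/83.14 = 0.012 s.

τ = 0.012 s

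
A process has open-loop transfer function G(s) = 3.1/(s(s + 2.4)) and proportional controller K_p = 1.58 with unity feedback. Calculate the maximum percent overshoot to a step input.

13.2%

Closed-loop characteristic equation: s² + 2.4s + 4.898 = 0, so ω_n = 2.213 rad/s and ζ = 2.4/(2·2.213) = 0.5422.
%OS = 100·exp(−πζ/√(1−ζ²)) = 100·exp(−π·0.5422/√0.706) = 13.2%.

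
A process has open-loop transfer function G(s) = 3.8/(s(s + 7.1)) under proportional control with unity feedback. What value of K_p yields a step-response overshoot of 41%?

From %OS = 100·exp(−πζ/√(1−ζ²)) = 41%, ζ = −ln(0.41)/√(π²+ln²(0.41)) = 0.273.
Characteristic equation s² + 7.1s + 3.8K_p = 0 gives ζ = 7.1/(2√(3.8K_p)).
Setting ζ = 0.273: √(3.8K_p) = 7.1/(2·0.273) = 13, so K_p = 169.1/3.8 = 44.5.

K_p = 44.5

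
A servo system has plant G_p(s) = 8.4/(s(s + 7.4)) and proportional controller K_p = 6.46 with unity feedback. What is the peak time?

T_p = 0.493 s

The closed-loop denominator s² + 7.4s + 54.26 gives ω_n = √54.26 = 7.366 and ζ = 7.4/(2ω_n) = 0.5023.
Damped frequency ω_d = ω_n√(1−ζ²) = 6.37 rad/s, so peak time T_p = π/ω_d = 0.493 s.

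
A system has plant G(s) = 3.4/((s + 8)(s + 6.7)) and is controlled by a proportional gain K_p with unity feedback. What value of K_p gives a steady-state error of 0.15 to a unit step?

K_p = 89.3

For a type-0 loop with proportional control, e_ss = 1/(1 + K_p·G(0)).
G(0) = 0.06343. Require 1/(1 + K_p·0.06343) = 0.15, so 1 + 0.06343·K_p = 6.667.
K_p = (6.667 − 1)/0.06343 = 89.3.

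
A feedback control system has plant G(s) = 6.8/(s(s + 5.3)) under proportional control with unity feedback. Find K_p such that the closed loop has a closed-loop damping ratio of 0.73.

Closed-loop characteristic equation: s² + 5.3s + K_p·6.8 = 0.
So ω_n = √(6.8K_p) and 2ζω_n = 5.3, giving ζ = 5.3/(2√(6.8K_p)).
Setting ζ = 0.73: √(6.8K_p) = 5.3/(2·0.73) = 3.63, so K_p = 13.18/6.8 = 1.94.

K_p = 1.94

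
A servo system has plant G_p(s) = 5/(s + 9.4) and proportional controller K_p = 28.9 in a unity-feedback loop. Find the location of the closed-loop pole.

s = -153.9

Closed-loop transfer function: T(s) = K_p·G_p(s)/(1 + K_p·G_p(s)) = 144.5/(s + 9.4 + 144.5) = 144.5/(s + 153.9).
The closed-loop pole is at s = −153.9.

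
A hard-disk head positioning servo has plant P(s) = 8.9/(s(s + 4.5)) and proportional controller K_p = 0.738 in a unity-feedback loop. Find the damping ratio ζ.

ζ = 0.878

With unity feedback the closed-loop characteristic equation is s² + 4.5s + 0.738·8.9 = s² + 4.5s + 6.568 = 0.
Matching s² + 2ζω_n s + ω_n²: ω_n = √6.568 = 2.563 rad/s and 2ζω_n = 4.5, so ζ = 4.5/(2·2.563) = 0.878.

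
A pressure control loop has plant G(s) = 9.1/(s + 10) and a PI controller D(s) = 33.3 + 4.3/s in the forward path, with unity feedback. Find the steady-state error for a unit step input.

The open loop D(s)G(s) has a pole at the origin (type 1), so the static position error constant is infinite and e_ss = 1/(1+∞) = 0.

0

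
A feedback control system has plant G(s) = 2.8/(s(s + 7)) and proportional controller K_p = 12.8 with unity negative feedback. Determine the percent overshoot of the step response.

The closed-loop denominator s² + 7s + 35.84 gives ω_n = √35.84 = 5.987 and ζ = 7/(2ω_n) = 0.5846.
%OS = 100·exp(−πζ/√(1−ζ²)) = 100·exp(−π·0.5846/√0.6582) = 10.4%.

10.4%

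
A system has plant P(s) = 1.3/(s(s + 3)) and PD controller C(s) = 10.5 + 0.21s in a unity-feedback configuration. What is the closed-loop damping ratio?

Forward path: (10.5 + 0.21s)·1.3/(s(s+3)). The closed-loop characteristic equation is s² + (3 + 1.3·0.21)s + 1.3·10.5 = 0.
That is s² + 3.273s + 13.65 = 0, so ω_n = 3.695 rad/s and ζ = 3.273/(2·3.695) = 0.4429.

ζ = 0.443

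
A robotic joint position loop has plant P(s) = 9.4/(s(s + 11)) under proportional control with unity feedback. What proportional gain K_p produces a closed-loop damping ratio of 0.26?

Closed-loop characteristic equation: s² + 11s + K_p·9.4 = 0.
So ω_n = √(9.4K_p) and 2ζω_n = 11, giving ζ = 11/(2√(9.4K_p)).
Setting ζ = 0.26: √(9.4K_p) = 11/(2·0.26) = 21.15, so K_p = 447.5/9.4 = 47.6.

K_p = 47.6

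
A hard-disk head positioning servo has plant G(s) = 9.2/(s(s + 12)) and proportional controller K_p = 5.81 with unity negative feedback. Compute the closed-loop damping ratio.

ζ = 0.821

The closed-loop denominator is s(s+12) + 5.81·9.2 = s² + 12s + 53.45.
So ω_n² = 53.45 ⇒ ω_n = 7.311 rad/s, and ζ = 12/(2ω_n) = 0.821.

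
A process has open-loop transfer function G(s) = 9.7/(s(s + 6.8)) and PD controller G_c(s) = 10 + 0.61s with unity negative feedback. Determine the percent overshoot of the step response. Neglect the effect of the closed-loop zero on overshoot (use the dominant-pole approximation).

Forward path: (10 + 0.61s)·9.7/(s(s+6.8)). The closed-loop characteristic equation is s² + (6.8 + 9.7·0.61)s + 9.7·10 = 0.
That is s² + 12.72s + 97 = 0, so ω_n = 9.849 rad/s and ζ = 12.72/(2·9.849) = 0.6456.
%OS = 100·exp(−πζ/√(1−ζ²)) = 7.02%.

7.02%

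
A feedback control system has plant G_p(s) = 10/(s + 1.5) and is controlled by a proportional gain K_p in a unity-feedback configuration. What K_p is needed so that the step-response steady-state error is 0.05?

K_p = 2.85

For a type-0 loop with proportional control, e_ss = 1/(1 + K_p·G_p(0)).
G_p(0) = 6.667. Require 1/(1 + K_p·6.667) = 0.05, so 1 + 6.667·K_p = 20.
K_p = (20 − 1)/6.667 = 2.85.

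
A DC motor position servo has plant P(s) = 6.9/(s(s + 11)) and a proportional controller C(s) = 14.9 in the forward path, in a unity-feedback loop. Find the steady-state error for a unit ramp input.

0.107

The loop has one pole at the origin (type 1). Velocity error constant K_v = lim_{s→0} s·C(s)P(s) = 14.9·6.9/11 = 9.346.
Steady-state error to a unit ramp: e_ss = 1/K_v = 0.107.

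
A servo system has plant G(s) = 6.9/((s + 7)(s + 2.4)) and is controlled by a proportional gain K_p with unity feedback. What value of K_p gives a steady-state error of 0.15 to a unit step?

For a type-0 loop with proportional control, e_ss = 1/(1 + K_p·G(0)).
G(0) = 0.4107. Require 1/(1 + K_p·0.4107) = 0.15, so 1 + 0.4107·K_p = 6.667.
K_p = (6.667 − 1)/0.4107 = 13.8.

K_p = 13.8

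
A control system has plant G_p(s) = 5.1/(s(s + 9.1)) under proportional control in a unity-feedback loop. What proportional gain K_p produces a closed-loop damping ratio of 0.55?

Closed-loop characteristic equation: s² + 9.1s + K_p·5.1 = 0.
So ω_n = √(5.1K_p) and 2ζω_n = 9.1, giving ζ = 9.1/(2√(5.1K_p)).
Setting ζ = 0.55: √(5.1K_p) = 9.1/(2·0.55) = 8.273, so K_p = 68.44/5.1 = 13.4.

K_p = 13.4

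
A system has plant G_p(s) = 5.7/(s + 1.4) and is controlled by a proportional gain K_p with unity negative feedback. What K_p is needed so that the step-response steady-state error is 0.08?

The loop is type 0, so e_ss(step) = 1/(1 + K_pos) with K_pos = K_p·G_p(0).
G_p(0) = 4.071. Require 1/(1 + K_p·4.071) = 0.08, so 1 + 4.071·K_p = 12.5.
K_p = (12.5 − 1)/4.071 = 2.82.

K_p = 2.82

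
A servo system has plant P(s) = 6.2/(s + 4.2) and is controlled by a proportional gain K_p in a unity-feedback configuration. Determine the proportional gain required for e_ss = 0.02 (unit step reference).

Steady-state error for a unit step on this type-0 loop is 1/(1 + K_p·P(0)).
P(0) = 1.476. Require 1/(1 + K_p·1.476) = 0.02, so 1 + 1.476·K_p = 50.
K_p = (50 − 1)/1.476 = 33.2.

K_p = 33.2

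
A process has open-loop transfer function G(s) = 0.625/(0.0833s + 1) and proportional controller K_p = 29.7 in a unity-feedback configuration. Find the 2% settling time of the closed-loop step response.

Closed loop: T(s) = K_p·G/(1+K_p·G) = 18.56/(0.0833s + 1 + 18.56), with pole at s = −(1 + 18.56)/0.0833 = −234.8.
τ = 1/234.8 = 0.004258 s, so 2% settling time ≈ 4τ = 0.017 s.

T_s ≈ 0.017 s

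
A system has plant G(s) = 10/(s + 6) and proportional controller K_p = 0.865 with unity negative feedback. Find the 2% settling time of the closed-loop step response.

Closed-loop transfer function: T(s) = K_p·G(s)/(1 + K_p·G(s)) = 8.65/(s + 6 + 8.65) = 8.65/(s + 14.65).
Time constant τ = 1/14.65 = 0.06826 s, so the 2% settling time is about 4τ = 0.273 s.

T_s ≈ 0.273 s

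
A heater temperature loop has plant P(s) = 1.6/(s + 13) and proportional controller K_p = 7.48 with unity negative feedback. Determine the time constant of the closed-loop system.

τ = 0.0401 s

Closed-loop transfer function: T(s) = K_p·P(s)/(1 + K_p·P(s)) = 11.97/(s + 13 + 11.97) = 11.97/(s + 24.97).
Time constant τ = 1/24.97 = 0.0401 s.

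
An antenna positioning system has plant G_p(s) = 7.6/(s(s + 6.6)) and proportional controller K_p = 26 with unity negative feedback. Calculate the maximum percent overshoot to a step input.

46.8%

Closed-loop characteristic equation: s² + 6.6s + 197.6 = 0, so ω_n = 14.06 rad/s and ζ = 6.6/(2·14.06) = 0.2348.
%OS = 100·exp(−πζ/√(1−ζ²)) = 100·exp(−π·0.2348/√0.9449) = 46.8%.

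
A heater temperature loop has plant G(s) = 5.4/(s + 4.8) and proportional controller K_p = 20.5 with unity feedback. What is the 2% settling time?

Closed-loop transfer function: T(s) = K_p·G(s)/(1 + K_p·G(s)) = 110.7/(s + 4.8 + 110.7) = 110.7/(s + 115.5).
Time constant τ = 1/115.5 = 0.008658 s, so the 2% settling time is about 4τ = 0.0346 s.

T_s ≈ 0.0346 s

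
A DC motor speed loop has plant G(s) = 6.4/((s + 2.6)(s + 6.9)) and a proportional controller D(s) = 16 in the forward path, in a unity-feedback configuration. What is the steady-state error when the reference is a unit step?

The loop is type 0. Static position error constant K_pos = D(0)·G(0) = 16·0.3567 = 5.708.
Steady-state error to a unit step: e_ss = 1/(1+K_pos) = 1/6.708 = 0.149.

0.149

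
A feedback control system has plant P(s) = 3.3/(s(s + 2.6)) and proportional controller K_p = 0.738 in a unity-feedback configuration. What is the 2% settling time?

Closed-loop characteristic equation: s² + 2.6s + 2.435 = 0, so ω_n = 1.561 rad/s and ζ = 2.6/(2·1.561) = 0.833.
2% settling time T_s ≈ 4/(ζω_n) = 4/1.3 = 3.08 s.

T_s ≈ 3.08 s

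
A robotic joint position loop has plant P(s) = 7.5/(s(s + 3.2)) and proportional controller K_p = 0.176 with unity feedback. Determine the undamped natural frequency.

ω_n = 1.15 rad/s

The closed-loop denominator is s(s+3.2) + 0.176·7.5 = s² + 3.2s + 1.32.
Matching s² + 2ζω_n s + ω_n²: ω_n = √1.32 = 1.149 rad/s and 2ζω_n = 3.2, so ζ = 3.2/(2·1.149) = 1.39.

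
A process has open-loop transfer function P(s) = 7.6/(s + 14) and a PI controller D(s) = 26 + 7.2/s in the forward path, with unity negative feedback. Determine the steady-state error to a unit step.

0

The open loop D(s)P(s) has a pole at the origin (type 1), so the static position error constant is infinite and e_ss = 1/(1+∞) = 0.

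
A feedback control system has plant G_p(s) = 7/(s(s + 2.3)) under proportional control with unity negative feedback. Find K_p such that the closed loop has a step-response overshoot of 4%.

From %OS = 100·exp(−πζ/√(1−ζ²)) = 4%, ζ = −ln(0.04)/√(π²+ln²(0.04)) = 0.7156.
Characteristic equation s² + 2.3s + 7K_p = 0 gives ζ = 2.3/(2√(7K_p)).
Setting ζ = 0.7156: √(7K_p) = 2.3/(2·0.7156) = 1.607, so K_p = 2.582/7 = 0.369.

K_p = 0.369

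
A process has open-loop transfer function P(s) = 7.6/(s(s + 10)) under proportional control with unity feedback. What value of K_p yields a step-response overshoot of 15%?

From %OS = 100·exp(−πζ/√(1−ζ²)) = 15%, ζ = −ln(0.15)/√(π²+ln²(0.15)) = 0.5169.
Characteristic equation s² + 10s + 7.6K_p = 0 gives ζ = 10/(2√(7.6K_p)).
Setting ζ = 0.5169: √(7.6K_p) = 10/(2·0.5169) = 9.672, so K_p = 93.56/7.6 = 12.3.

K_p = 12.3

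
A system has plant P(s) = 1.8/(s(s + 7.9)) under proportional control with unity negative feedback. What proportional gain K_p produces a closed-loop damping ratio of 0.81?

Closed-loop characteristic equation: s² + 7.9s + K_p·1.8 = 0.
So ω_n = √(1.8K_p) and 2ζω_n = 7.9, giving ζ = 7.9/(2√(1.8K_p)).
Setting ζ = 0.81: √(1.8K_p) = 7.9/(2·0.81) = 4.877, so K_p = 23.78/1.8 = 13.2.

K_p = 13.2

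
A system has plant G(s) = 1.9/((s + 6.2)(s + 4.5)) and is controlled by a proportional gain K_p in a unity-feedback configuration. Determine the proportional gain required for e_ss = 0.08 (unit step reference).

K_p = 169

Steady-state error for a unit step on this type-0 loop is 1/(1 + K_p·G(0)).
G(0) = 0.0681. Require 1/(1 + K_p·0.0681) = 0.08, so 1 + 0.0681·K_p = 12.5.
K_p = (12.5 − 1)/0.0681 = 169.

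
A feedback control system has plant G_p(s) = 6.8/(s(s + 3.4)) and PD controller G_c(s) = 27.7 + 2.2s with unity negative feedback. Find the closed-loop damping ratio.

ζ = 0.669

Forward path: (27.7 + 2.2s)·6.8/(s(s+3.4)). The closed-loop characteristic equation is s² + (3.4 + 6.8·2.2)s + 6.8·27.7 = 0.
That is s² + 18.36s + 188.4 = 0, so ω_n = 13.72 rad/s and ζ = 18.36/(2·13.72) = 0.6689.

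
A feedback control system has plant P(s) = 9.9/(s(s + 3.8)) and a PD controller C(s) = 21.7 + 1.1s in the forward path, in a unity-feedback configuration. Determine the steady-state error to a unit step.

0

The open loop C(s)P(s) has a pole at the origin (type 1), so the static position error constant is infinite and e_ss = 1/(1+∞) = 0.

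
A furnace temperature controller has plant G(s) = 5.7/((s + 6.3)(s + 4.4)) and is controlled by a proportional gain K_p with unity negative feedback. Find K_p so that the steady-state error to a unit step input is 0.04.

K_p = 117

Steady-state error for a unit step on this type-0 loop is 1/(1 + K_p·G(0)).
G(0) = 0.2056. Require 1/(1 + K_p·0.2056) = 0.04, so 1 + 0.2056·K_p = 25.
K_p = (25 − 1)/0.2056 = 117.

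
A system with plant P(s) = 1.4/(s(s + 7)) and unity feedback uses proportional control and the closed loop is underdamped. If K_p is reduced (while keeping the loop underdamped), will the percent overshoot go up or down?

ζ = 7/(2√(1.4K_p)) rises as K_p falls; higher damping means less overshoot.

decrease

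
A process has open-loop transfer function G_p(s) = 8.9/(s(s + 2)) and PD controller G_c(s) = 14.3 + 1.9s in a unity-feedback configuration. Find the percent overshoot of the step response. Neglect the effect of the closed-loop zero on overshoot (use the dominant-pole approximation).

0.801%

Forward path: (14.3 + 1.9s)·8.9/(s(s+2)). The closed-loop characteristic equation is s² + (2 + 8.9·1.9)s + 8.9·14.3 = 0.
That is s² + 18.91s + 127.3 = 0, so ω_n = 11.28 rad/s and ζ = 18.91/(2·11.28) = 0.8381.
%OS = 100·exp(−πζ/√(1−ζ²)) = 0.801%.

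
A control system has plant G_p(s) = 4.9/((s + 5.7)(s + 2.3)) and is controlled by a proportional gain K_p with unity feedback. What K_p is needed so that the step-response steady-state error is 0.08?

For a type-0 loop with proportional control, e_ss = 1/(1 + K_p·G_p(0)).
G_p(0) = 0.3738. Require 1/(1 + K_p·0.3738) = 0.08, so 1 + 0.3738·K_p = 12.5.
K_p = (12.5 − 1)/0.3738 = 30.8.

K_p = 30.8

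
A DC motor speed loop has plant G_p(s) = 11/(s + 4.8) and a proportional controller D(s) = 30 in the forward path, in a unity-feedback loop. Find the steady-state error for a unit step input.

0.0143

The loop is type 0. Static position error constant K_pos = D(0)·G_p(0) = 30·2.292 = 68.75.
Steady-state error to a unit step: e_ss = 1/(1+K_pos) = 1/69.75 = 0.0143.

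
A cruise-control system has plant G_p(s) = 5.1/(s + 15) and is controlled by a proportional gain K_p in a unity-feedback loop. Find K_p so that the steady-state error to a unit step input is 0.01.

The loop is type 0, so e_ss(step) = 1/(1 + K_pos) with K_pos = K_p·G_p(0).
G_p(0) = 0.34. Require 1/(1 + K_p·0.34) = 0.01, so 1 + 0.34·K_p = 100.
K_p = (100 − 1)/0.34 = 291.

K_p = 291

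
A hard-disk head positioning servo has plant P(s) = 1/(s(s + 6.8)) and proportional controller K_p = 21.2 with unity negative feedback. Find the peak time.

T_p = 1.01 s

From 1 + K_pP(s) = 0: s² + 6.8s + 21.2 = 0 ⇒ ω_n = 4.604, ζ = 0.7384.
Damped frequency ω_d = ω_n√(1−ζ²) = 3.105 rad/s, so peak time T_p = π/ω_d = 1.01 s.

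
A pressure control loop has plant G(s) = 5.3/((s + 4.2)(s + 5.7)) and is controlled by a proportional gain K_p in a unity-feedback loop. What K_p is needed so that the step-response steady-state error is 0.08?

K_p = 51.9

The loop is type 0, so e_ss(step) = 1/(1 + K_pos) with K_pos = K_p·G(0).
G(0) = 0.2214. Require 1/(1 + K_p·0.2214) = 0.08, so 1 + 0.2214·K_p = 12.5.
K_p = (12.5 − 1)/0.2214 = 51.9.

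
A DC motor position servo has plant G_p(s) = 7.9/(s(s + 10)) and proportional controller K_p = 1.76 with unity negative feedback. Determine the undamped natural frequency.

ω_n = 3.73 rad/s

The closed-loop denominator is s(s+10) + 1.76·7.9 = s² + 10s + 13.9.
Matching s² + 2ζω_n s + ω_n²: ω_n = √13.9 = 3.729 rad/s and 2ζω_n = 10, so ζ = 10/(2·3.729) = 1.34.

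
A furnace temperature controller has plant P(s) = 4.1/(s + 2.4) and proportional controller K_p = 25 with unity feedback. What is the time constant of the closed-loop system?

τ = 0.00953 s

Closed-loop transfer function: T(s) = K_p·P(s)/(1 + K_p·P(s)) = 102.5/(s + 2.4 + 102.5) = 102.5/(s + 104.9).
Time constant τ = 1/104.9 = 0.00953 s.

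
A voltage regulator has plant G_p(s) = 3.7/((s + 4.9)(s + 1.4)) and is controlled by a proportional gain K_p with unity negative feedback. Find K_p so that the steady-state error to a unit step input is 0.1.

For a type-0 loop with proportional control, e_ss = 1/(1 + K_p·G_p(0)).
G_p(0) = 0.5394. Require 1/(1 + K_p·0.5394) = 0.1, so 1 + 0.5394·K_p = 10.
K_p = (10 − 1)/0.5394 = 16.7.

K_p = 16.7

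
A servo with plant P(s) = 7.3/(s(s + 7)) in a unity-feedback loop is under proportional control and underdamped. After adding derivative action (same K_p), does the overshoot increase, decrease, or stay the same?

decrease

With PD the characteristic equation becomes s² + (a + K·K_d)s + K·K_p = 0; the damping term grows, ζ rises, overshoot falls.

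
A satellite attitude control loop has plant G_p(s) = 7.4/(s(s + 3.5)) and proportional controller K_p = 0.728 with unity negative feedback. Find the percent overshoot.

Closed-loop characteristic equation: s² + 3.5s + 5.387 = 0, so ω_n = 2.321 rad/s and ζ = 3.5/(2·2.321) = 0.754.
%OS = 100·exp(−πζ/√(1−ζ²)) = 100·exp(−π·0.754/√0.4315) = 2.72%.

2.72%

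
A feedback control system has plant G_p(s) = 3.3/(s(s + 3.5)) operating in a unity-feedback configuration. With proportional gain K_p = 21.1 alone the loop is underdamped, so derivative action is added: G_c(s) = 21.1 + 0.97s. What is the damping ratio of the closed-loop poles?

ζ = 0.402

Forward path: (21.1 + 0.97s)·3.3/(s(s+3.5)). The closed-loop characteristic equation is s² + (3.5 + 3.3·0.97)s + 3.3·21.1 = 0.
That is s² + 6.701s + 69.63 = 0, so ω_n = 8.344 rad/s and ζ = 6.701/(2·8.344) = 0.4015.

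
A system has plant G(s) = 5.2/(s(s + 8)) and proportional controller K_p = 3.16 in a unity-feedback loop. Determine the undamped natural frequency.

With unity feedback the closed-loop characteristic equation is s² + 8s + 3.16·5.2 = s² + 8s + 16.43 = 0.
Matching s² + 2ζω_n s + ω_n²: ω_n = √16.43 = 4.054 rad/s and 2ζω_n = 8, so ζ = 8/(2·4.054) = 0.987.

ω_n = 4.05 rad/s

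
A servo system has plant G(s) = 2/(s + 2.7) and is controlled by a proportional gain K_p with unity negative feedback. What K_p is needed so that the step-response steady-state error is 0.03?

For a type-0 loop with proportional control, e_ss = 1/(1 + K_p·G(0)).
G(0) = 0.7407. Require 1/(1 + K_p·0.7407) = 0.03, so 1 + 0.7407·K_p = 33.33.
K_p = (33.33 − 1)/0.7407 = 43.7.

K_p = 43.7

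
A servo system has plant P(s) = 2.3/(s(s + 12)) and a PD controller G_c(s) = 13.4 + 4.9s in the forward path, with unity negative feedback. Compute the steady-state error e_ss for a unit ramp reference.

The loop has one pole at the origin (type 1). Velocity error constant K_v = lim_{s→0} s·G_c(s)P(s) = 13.4·2.3/12 = 2.568.
Steady-state error to a unit ramp: e_ss = 1/K_v = 0.389.

0.389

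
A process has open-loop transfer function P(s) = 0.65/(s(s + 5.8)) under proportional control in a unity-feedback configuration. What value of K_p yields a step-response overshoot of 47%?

From %OS = 100·exp(−πζ/√(1−ζ²)) = 47%, ζ = −ln(0.47)/√(π²+ln²(0.47)) = 0.2337.
Characteristic equation s² + 5.8s + 0.65K_p = 0 gives ζ = 5.8/(2√(0.65K_p)).
Setting ζ = 0.2337: √(0.65K_p) = 5.8/(2·0.2337) = 12.41, so K_p = 154/0.65 = 237.

K_p = 237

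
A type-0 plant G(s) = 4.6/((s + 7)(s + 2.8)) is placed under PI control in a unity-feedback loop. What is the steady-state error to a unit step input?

The PI controller's integrator makes the forward path type 1, so e_ss to a step is zero.

0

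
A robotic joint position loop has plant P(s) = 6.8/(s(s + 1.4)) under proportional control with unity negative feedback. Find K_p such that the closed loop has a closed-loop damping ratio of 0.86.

Closed-loop characteristic equation: s² + 1.4s + K_p·6.8 = 0.
So ω_n = √(6.8K_p) and 2ζω_n = 1.4, giving ζ = 1.4/(2√(6.8K_p)).
Setting ζ = 0.86: √(6.8K_p) = 1.4/(2·0.86) = 0.814, so K_p = 0.6625/6.8 = 0.0974.

K_p = 0.0974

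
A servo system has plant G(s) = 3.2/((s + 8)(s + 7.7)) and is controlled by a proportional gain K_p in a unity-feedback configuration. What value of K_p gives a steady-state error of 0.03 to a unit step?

The loop is type 0, so e_ss(step) = 1/(1 + K_pos) with K_pos = K_p·G(0).
G(0) = 0.05195. Require 1/(1 + K_p·0.05195) = 0.03, so 1 + 0.05195·K_p = 33.33.
K_p = (33.33 − 1)/0.05195 = 622.

K_p = 622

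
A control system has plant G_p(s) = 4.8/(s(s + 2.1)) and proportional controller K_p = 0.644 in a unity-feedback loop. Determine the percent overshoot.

9.64%

From 1 + K_pG_p(s) = 0: s² + 2.1s + 3.091 = 0 ⇒ ω_n = 1.758, ζ = 0.5972.
%OS = 100·exp(−πζ/√(1−ζ²)) = 100·exp(−π·0.5972/√0.6433) = 9.64%.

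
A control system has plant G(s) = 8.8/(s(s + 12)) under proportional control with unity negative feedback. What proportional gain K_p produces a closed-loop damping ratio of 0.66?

Closed-loop characteristic equation: s² + 12s + K_p·8.8 = 0.
So ω_n = √(8.8K_p) and 2ζω_n = 12, giving ζ = 12/(2√(8.8K_p)).
Setting ζ = 0.66: √(8.8K_p) = 12/(2·0.66) = 9.091, so K_p = 82.64/8.8 = 9.39.

K_p = 9.39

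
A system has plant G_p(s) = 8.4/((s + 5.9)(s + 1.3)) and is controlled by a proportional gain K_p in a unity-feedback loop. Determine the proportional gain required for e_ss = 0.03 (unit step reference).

The loop is type 0, so e_ss(step) = 1/(1 + K_pos) with K_pos = K_p·G_p(0).
G_p(0) = 1.095. Require 1/(1 + K_p·1.095) = 0.03, so 1 + 1.095·K_p = 33.33.
K_p = (33.33 − 1)/1.095 = 29.5.

K_p = 29.5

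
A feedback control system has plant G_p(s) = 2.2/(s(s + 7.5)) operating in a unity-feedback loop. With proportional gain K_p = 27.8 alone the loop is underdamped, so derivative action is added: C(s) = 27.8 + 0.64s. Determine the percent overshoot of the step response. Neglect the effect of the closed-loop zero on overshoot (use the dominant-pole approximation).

11.3%

Forward path: (27.8 + 0.64s)·2.2/(s(s+7.5)). The closed-loop characteristic equation is s² + (7.5 + 2.2·0.64)s + 2.2·27.8 = 0.
That is s² + 8.908s + 61.16 = 0, so ω_n = 7.82 rad/s and ζ = 8.908/(2·7.82) = 0.5695.
%OS = 100·exp(−πζ/√(1−ζ²)) = 11.3%.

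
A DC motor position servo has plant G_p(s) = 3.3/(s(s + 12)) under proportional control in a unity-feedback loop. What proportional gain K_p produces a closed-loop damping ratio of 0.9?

K_p = 13.5

Closed-loop characteristic equation: s² + 12s + K_p·3.3 = 0.
So ω_n = √(3.3K_p) and 2ζω_n = 12, giving ζ = 12/(2√(3.3K_p)).
Setting ζ = 0.9: √(3.3K_p) = 12/(2·0.9) = 6.667, so K_p = 44.44/3.3 = 13.5.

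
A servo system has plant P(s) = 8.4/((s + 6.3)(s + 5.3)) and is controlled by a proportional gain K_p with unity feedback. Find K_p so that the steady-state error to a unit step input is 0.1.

K_p = 35.8

The loop is type 0, so e_ss(step) = 1/(1 + K_pos) with K_pos = K_p·P(0).
P(0) = 0.2516. Require 1/(1 + K_p·0.2516) = 0.1, so 1 + 0.2516·K_p = 10.
K_p = (10 − 1)/0.2516 = 35.8.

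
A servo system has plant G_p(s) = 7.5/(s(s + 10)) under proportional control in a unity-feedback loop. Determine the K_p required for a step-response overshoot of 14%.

K_p = 11.8

From %OS = 100·exp(−πζ/√(1−ζ²)) = 14%, ζ = −ln(0.14)/√(π²+ln²(0.14)) = 0.5305.
Characteristic equation s² + 10s + 7.5K_p = 0 gives ζ = 10/(2√(7.5K_p)).
Setting ζ = 0.5305: √(7.5K_p) = 10/(2·0.5305) = 9.425, so K_p = 88.83/7.5 = 11.8.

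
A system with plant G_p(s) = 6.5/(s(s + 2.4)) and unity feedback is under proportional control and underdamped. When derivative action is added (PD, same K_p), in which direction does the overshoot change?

The derivative term adds K·K_d to the s-coefficient of the characteristic equation, raising 2ζω_n while ω_n is unchanged; ζ increases, so overshoot decreases.

decrease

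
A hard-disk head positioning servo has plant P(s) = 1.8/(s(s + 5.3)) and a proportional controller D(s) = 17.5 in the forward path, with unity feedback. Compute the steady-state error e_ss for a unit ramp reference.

0.168

The loop has one pole at the origin (type 1). Velocity error constant K_v = lim_{s→0} s·D(s)P(s) = 17.5·1.8/5.3 = 5.943.
Steady-state error to a unit ramp: e_ss = 1/K_v = 0.168.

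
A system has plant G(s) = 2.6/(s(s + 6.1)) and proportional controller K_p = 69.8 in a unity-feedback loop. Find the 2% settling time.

T_s ≈ 1.31 s

From 1 + K_pG(s) = 0: s² + 6.1s + 181.5 = 0 ⇒ ω_n = 13.47, ζ = 0.2264.
2% settling time T_s ≈ 4/(ζω_n) = 4/3.05 = 1.31 s.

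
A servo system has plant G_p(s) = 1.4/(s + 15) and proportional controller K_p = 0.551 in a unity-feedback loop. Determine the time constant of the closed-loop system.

Closed-loop transfer function: T(s) = K_p·G_p(s)/(1 + K_p·G_p(s)) = 0.7714/(s + 15 + 0.7714) = 0.7714/(s + 15.77).
Time constant τ = 1/15.77 = 0.0634 s.

τ = 0.0634 s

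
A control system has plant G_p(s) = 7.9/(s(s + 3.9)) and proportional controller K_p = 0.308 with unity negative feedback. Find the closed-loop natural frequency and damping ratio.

ω_n = 1.56 rad/s, ζ = 1.25

1 + K_p·G_p(s) = 0 gives s² + 3.9s + 2.433 = 0.
Matching s² + 2ζω_n s + ω_n²: ω_n = √2.433 = 1.56 rad/s and 2ζω_n = 3.9, so ζ = 3.9/(2·1.56) = 1.25.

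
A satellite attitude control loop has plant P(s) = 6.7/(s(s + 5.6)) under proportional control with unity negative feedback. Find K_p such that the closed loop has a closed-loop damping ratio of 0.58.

K_p = 3.48

Closed-loop characteristic equation: s² + 5.6s + K_p·6.7 = 0.
So ω_n = √(6.7K_p) and 2ζω_n = 5.6, giving ζ = 5.6/(2√(6.7K_p)).
Setting ζ = 0.58: √(6.7K_p) = 5.6/(2·0.58) = 4.828, so K_p = 23.31/6.7 = 3.48.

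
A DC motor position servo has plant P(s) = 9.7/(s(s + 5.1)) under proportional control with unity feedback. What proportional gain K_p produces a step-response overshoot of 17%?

K_p = 2.78

From %OS = 100·exp(−πζ/√(1−ζ²)) = 17%, ζ = −ln(0.17)/√(π²+ln²(0.17)) = 0.4913.
Characteristic equation s² + 5.1s + 9.7K_p = 0 gives ζ = 5.1/(2√(9.7K_p)).
Setting ζ = 0.4913: √(9.7K_p) = 5.1/(2·0.4913) = 5.191, so K_p = 26.94/9.7 = 2.78.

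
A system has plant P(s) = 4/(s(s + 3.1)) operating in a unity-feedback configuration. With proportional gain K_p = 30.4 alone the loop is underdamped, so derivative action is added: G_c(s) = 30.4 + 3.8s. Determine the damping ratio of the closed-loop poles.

ζ = 0.83

Forward path: (30.4 + 3.8s)·4/(s(s+3.1)). The closed-loop characteristic equation is s² + (3.1 + 4·3.8)s + 4·30.4 = 0.
That is s² + 18.3s + 121.6 = 0, so ω_n = 11.03 rad/s and ζ = 18.3/(2·11.03) = 0.8298.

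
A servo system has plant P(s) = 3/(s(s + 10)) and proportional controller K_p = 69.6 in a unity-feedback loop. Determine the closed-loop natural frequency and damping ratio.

With unity feedback the closed-loop characteristic equation is s² + 10s + 69.6·3 = s² + 10s + 208.8 = 0.
So ω_n² = 208.8 ⇒ ω_n = 14.45 rad/s, and ζ = 10/(2ω_n) = 0.346.

ω_n = 14.4 rad/s, ζ = 0.346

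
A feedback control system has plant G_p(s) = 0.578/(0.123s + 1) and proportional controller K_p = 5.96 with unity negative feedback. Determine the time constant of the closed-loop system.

τ = 0.0277 s

Closed loop: T(s) = K_p·G_p/(1+K_p·G_p) = 3.445/(0.123s + 1 + 3.445), with pole at s = −(1 + 3.445)/0.123 = −36.14.
Closed-loop time constant τ = 1/36.14 = 0.0277 s.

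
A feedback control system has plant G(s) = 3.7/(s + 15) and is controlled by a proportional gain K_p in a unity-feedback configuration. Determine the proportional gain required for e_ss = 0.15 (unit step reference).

K_p = 23

For a type-0 loop with proportional control, e_ss = 1/(1 + K_p·G(0)).
G(0) = 0.2467. Require 1/(1 + K_p·0.2467) = 0.15, so 1 + 0.2467·K_p = 6.667.
K_p = (6.667 − 1)/0.2467 = 23.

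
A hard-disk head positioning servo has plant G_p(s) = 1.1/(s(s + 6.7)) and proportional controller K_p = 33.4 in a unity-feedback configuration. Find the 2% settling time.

T_s ≈ 1.19 s

The closed-loop denominator s² + 6.7s + 36.74 gives ω_n = √36.74 = 6.061 and ζ = 6.7/(2ω_n) = 0.5527.
2% settling time T_s ≈ 4/(ζω_n) = 4/3.35 = 1.19 s.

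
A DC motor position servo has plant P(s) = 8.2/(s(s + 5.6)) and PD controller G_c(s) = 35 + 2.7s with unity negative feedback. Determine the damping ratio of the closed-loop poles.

ζ = 0.819

Forward path: (35 + 2.7s)·8.2/(s(s+5.6)). The closed-loop characteristic equation is s² + (5.6 + 8.2·2.7)s + 8.2·35 = 0.
That is s² + 27.74s + 287 = 0, so ω_n = 16.94 rad/s and ζ = 27.74/(2·16.94) = 0.8187.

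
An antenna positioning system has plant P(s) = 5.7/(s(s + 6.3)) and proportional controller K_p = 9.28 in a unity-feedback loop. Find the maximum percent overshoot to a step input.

22.1%

Closed-loop characteristic equation: s² + 6.3s + 52.9 = 0, so ω_n = 7.273 rad/s and ζ = 6.3/(2·7.273) = 0.4331.
%OS = 100·exp(−πζ/√(1−ζ²)) = 100·exp(−π·0.4331/√0.8124) = 22.1%.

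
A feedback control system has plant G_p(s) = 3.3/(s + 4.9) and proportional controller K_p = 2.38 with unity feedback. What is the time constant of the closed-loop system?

τ = 0.0784 s

Closed-loop transfer function: T(s) = K_p·G_p(s)/(1 + K_p·G_p(s)) = 7.854/(s + 4.9 + 7.854) = 7.854/(s + 12.75).
Time constant τ = 1/12.75 = 0.0784 s.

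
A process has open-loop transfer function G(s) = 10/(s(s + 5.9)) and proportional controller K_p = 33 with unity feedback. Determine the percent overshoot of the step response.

Closed-loop characteristic equation: s² + 5.9s + 330 = 0, so ω_n = 18.17 rad/s and ζ = 5.9/(2·18.17) = 0.1624.
%OS = 100·exp(−πζ/√(1−ζ²)) = 100·exp(−π·0.1624/√0.9736) = 59.6%.

59.6%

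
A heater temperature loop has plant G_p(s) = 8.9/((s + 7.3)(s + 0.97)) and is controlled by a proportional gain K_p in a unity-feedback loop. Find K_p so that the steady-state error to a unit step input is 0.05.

For a type-0 loop with proportional control, e_ss = 1/(1 + K_p·G_p(0)).
G_p(0) = 1.257. Require 1/(1 + K_p·1.257) = 0.05, so 1 + 1.257·K_p = 20.
K_p = (20 − 1)/1.257 = 15.1.

K_p = 15.1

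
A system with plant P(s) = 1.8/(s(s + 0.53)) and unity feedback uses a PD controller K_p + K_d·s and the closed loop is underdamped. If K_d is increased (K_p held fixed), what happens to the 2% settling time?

decrease

Characteristic equation s² + (0.53 + 1.8K_d)s + 1.8K_p = 0: raising K_d increases ζω_n = (0.53+1.8K_d)/2 while the loop stays underdamped, so T_s ≈ 4/(ζω_n) decreases.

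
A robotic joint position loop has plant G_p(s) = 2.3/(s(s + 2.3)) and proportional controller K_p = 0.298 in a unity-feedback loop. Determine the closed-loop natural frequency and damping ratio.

The closed-loop denominator is s(s+2.3) + 0.298·2.3 = s² + 2.3s + 0.6854.
So ω_n² = 0.6854 ⇒ ω_n = 0.8279 rad/s, and ζ = 2.3/(2ω_n) = 1.39.

ω_n = 0.828 rad/s, ζ = 1.39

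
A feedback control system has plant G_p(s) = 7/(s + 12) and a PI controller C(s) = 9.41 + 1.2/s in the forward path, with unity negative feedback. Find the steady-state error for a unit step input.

0

The open loop C(s)G_p(s) has a pole at the origin (type 1), so the static position error constant is infinite and e_ss = 1/(1+∞) = 0.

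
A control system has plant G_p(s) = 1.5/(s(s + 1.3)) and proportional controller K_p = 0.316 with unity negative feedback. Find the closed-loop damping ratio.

ζ = 0.944

With unity feedback the closed-loop characteristic equation is s² + 1.3s + 0.316·1.5 = s² + 1.3s + 0.474 = 0.
Matching s² + 2ζω_n s + ω_n²: ω_n = √0.474 = 0.6885 rad/s and 2ζω_n = 1.3, so ζ = 1.3/(2·0.6885) = 0.944.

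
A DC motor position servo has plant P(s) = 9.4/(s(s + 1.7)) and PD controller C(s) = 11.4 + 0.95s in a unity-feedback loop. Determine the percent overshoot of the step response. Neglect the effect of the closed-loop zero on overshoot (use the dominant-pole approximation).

Forward path: (11.4 + 0.95s)·9.4/(s(s+1.7)). The closed-loop characteristic equation is s² + (1.7 + 9.4·0.95)s + 9.4·11.4 = 0.
That is s² + 10.63s + 107.2 = 0, so ω_n = 10.35 rad/s and ζ = 10.63/(2·10.35) = 0.5134.
%OS = 100·exp(−πζ/√(1−ζ²)) = 15.3%.

15.3%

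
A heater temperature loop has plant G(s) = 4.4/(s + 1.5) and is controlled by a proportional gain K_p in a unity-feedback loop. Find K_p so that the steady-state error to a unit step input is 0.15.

For a type-0 loop with proportional control, e_ss = 1/(1 + K_p·G(0)).
G(0) = 2.933. Require 1/(1 + K_p·2.933) = 0.15, so 1 + 2.933·K_p = 6.667.
K_p = (6.667 − 1)/2.933 = 1.93.

K_p = 1.93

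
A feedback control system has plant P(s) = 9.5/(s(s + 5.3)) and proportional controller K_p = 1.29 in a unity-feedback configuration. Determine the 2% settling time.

T_s ≈ 1.51 s

From 1 + K_pP(s) = 0: s² + 5.3s + 12.26 = 0 ⇒ ω_n = 3.501, ζ = 0.757.
2% settling time T_s ≈ 4/(ζω_n) = 4/2.65 = 1.51 s.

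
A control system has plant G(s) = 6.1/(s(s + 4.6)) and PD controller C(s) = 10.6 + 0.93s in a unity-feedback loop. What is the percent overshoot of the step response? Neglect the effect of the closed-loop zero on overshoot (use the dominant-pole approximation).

Forward path: (10.6 + 0.93s)·6.1/(s(s+4.6)). The closed-loop characteristic equation is s² + (4.6 + 6.1·0.93)s + 6.1·10.6 = 0.
That is s² + 10.27s + 64.66 = 0, so ω_n = 8.041 rad/s and ζ = 10.27/(2·8.041) = 0.6388.
%OS = 100·exp(−πζ/√(1−ζ²)) = 7.37%.

7.37%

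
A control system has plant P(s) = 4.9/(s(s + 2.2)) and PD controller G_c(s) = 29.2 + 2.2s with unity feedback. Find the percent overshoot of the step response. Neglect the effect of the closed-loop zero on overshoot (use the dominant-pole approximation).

Forward path: (29.2 + 2.2s)·4.9/(s(s+2.2)). The closed-loop characteristic equation is s² + (2.2 + 4.9·2.2)s + 4.9·29.2 = 0.
That is s² + 12.98s + 143.1 = 0, so ω_n = 11.96 rad/s and ζ = 12.98/(2·11.96) = 0.5426.
%OS = 100·exp(−πζ/√(1−ζ²)) = 13.1%.

13.1%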